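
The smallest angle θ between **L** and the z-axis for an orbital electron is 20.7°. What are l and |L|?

cos²θ_min = l/(l+1) = 0.8751.
Solving: l = 7.
Then |L| = ℏ√(7·8) = 2√14 ℏ.

l = 7, |L| = 2√14 ℏ ≈ 7.483ℏ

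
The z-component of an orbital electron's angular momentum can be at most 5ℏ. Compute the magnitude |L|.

L_z,max = lℏ, so l = 5.
Then |L| = ℏ√(5·6) = √30 ℏ.

|L| = √30 ℏ ≈ 5.477ℏ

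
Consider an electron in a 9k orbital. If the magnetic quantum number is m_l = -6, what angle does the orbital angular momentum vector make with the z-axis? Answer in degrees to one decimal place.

θ ≈ 143.3°

9k means n = 9, l = 7.
|L| = ℏ√(l(l+1)) = 2√14 ℏ.
L_z = m_l ℏ = −6ℏ.
cos θ = L_z/|L| = -6/√56, so θ ≈ 143.3°.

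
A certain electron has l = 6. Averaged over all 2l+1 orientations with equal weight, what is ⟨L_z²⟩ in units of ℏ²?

⟨L_z²⟩ = 14 ℏ²

The allowed m_l values are -6, -5, -4, -3, -2, -1, 0, 1, 2, 3, 4, 5, 6.
⟨L_z²⟩ = ℏ²·l(l+1)/3 = 14ℏ².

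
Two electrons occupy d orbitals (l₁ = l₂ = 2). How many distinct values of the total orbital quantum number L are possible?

5

By the triangle rule, |l₁ − l₂| ≤ L ≤ l₁ + l₂.
L ∈ {0, 1, 2, 3, 4}.
That is 5 values.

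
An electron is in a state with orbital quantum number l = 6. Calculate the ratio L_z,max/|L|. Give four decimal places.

|L| = √42 ℏ ≈ 6.4807ℏ, while L_z,max = lℏ = 6ℏ.
L_z,max/|L| = 6/√42 = 0.9258.

L_z,max/|L| = 0.9258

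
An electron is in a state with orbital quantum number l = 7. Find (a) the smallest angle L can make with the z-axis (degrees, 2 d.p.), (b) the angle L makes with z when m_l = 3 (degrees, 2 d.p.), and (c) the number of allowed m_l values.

cos θ_min = 7/√56, so θ_min ≈ 20.70°.
For m_l = 3: cos θ = 3/√56, θ ≈ 66.37°.
There are 2l+1 = 15 values of m_l.

θ_min ≈ 20.70°; θ(m_l=3) ≈ 66.37°; 15 values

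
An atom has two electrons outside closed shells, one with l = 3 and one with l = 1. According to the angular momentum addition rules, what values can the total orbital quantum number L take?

L = 2, 3, 4

The total orbital quantum number L ranges from |l₁ − l₂| to l₁ + l₂ in integer steps.
So L can be 2, 3, 4.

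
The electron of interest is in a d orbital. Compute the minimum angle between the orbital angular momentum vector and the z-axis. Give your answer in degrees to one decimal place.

θ_min ≈ 35.3°

The letter d corresponds to l = 2.
|L| = √(l(l+1)) ℏ = √6 ℏ.
The smallest angle corresponds to the largest L_z, i.e. m_l = l = 2, giving L_z = 2ℏ.
cos θ_min = 2/√6, so θ_min ≈ 35.3°.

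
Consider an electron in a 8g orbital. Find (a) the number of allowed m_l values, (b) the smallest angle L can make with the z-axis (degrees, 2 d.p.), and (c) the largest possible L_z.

For 8g, l = 4.
There are 2l+1 = 9 values of m_l.
cos θ_min = 4/√20, so θ_min ≈ 26.57°.
L_z,max = lℏ = 4ℏ.

9 values; θ_min ≈ 26.57°; L_z,max = 4ℏ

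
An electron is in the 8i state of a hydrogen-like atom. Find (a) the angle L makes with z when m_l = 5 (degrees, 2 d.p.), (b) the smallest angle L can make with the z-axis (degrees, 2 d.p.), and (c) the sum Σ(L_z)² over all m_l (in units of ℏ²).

8i means n = 8, l = 6.
For m_l = 5: cos θ = 5/√42, θ ≈ 39.51°.
cos θ_min = 6/√42, so θ_min ≈ 22.21°.
Σ m_l² = 182, so Σ(L_z)² = 182 ℏ².

θ(m_l=5) ≈ 39.51°; θ_min ≈ 22.21°; Σ(L_z)² = 182 ℏ²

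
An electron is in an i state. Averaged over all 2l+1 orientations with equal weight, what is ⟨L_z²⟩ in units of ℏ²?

An i state has l = 6.
m_l ∈ {-6, -5, -4, -3, -2, -1, 0, 1, 2, 3, 4, 5, 6}.
⟨L_z²⟩ = ℏ²·(Σ m_l²)/(2l+1) = ℏ²·182/13 = 14ℏ².

⟨L_z²⟩ = 14 ℏ²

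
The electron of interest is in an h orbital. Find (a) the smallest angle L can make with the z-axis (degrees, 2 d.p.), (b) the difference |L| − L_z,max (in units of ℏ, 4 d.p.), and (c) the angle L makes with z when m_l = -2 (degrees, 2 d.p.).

An h state has l = 5.
cos θ_min = 5/√30, so θ_min ≈ 24.09°.
|L| − L_z,max = (√30 − 5)ℏ ≈ 0.4772ℏ.
For m_l = -2: cos θ = -2/√30, θ ≈ 111.42°.

θ_min ≈ 24.09°; |L|−L_z,max ≈ 0.4772ℏ; θ(m_l=-2) ≈ 111.42°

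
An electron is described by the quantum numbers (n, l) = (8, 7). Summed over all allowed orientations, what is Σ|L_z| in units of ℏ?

Σ|L_z| = 56 ℏ

The allowed m_l values are -7, -6, -5, -4, -3, -2, -1, 0, 1, 2, 3, 4, 5, 6, 7.
Σ|m_l| = 2(1+2+…+7) = 56.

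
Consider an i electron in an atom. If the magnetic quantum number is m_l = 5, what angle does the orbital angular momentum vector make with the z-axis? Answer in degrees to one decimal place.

θ ≈ 39.5°

For an i orbital, l = 6.
|L| = ℏ√(l(l+1)) = √42 ℏ.
L_z = m_l ℏ = 5ℏ.
cos θ = L_z/|L| = 5/√42, so θ ≈ 39.5°.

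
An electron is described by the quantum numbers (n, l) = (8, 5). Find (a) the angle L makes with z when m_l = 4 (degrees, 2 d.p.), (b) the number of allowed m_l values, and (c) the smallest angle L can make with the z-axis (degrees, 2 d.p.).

θ(m_l=4) ≈ 43.09°; 11 values; θ_min ≈ 24.09°

For m_l = 4: cos θ = 4/√30, θ ≈ 43.09°.
There are 2l+1 = 11 values of m_l.
cos θ_min = 5/√30, so θ_min ≈ 24.09°.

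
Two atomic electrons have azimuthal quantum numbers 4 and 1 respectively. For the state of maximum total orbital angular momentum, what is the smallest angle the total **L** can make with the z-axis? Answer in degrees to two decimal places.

θ_min ≈ 24.09°

The total orbital quantum number L ranges from |l₁ − l₂| to l₁ + l₂ in integer steps.
L ∈ {3, 4, 5}.
The maximum is L = 5, with |L_tot| = ℏ√(5·6) = √30 ℏ.
The minimum angle with z is arccos(5/√30) ≈ 24.09°.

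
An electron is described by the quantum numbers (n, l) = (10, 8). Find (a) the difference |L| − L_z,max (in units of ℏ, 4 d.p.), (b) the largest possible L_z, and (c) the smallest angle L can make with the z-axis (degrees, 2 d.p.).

|L|−L_z,max ≈ 0.4853ℏ; L_z,max = 8ℏ; θ_min ≈ 19.47°

|L| − L_z,max = (6√2 − 8)ℏ ≈ 0.4853ℏ.
L_z,max = lℏ = 8ℏ.
cos θ_min = 8/√72, so θ_min ≈ 19.47°.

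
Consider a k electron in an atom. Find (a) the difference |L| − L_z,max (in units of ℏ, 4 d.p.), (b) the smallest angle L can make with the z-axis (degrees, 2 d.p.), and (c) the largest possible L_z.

For a k orbital, l = 7.
|L| − L_z,max = (2√14 − 7)ℏ ≈ 0.4833ℏ.
cos θ_min = 7/√56, so θ_min ≈ 20.70°.
L_z,max = lℏ = 7ℏ.

|L|−L_z,max ≈ 0.4833ℏ; θ_min ≈ 20.70°; L_z,max = 7ℏ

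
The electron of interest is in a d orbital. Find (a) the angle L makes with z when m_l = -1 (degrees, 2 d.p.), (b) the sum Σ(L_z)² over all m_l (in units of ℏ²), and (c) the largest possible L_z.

D corresponds to l = 2.
For m_l = -1: cos θ = -1/√6, θ ≈ 114.09°.
Σ m_l² = 10, so Σ(L_z)² = 10 ℏ².
L_z,max = lℏ = 2ℏ.

θ(m_l=-1) ≈ 114.09°; Σ(L_z)² = 10 ℏ²; L_z,max = 2ℏ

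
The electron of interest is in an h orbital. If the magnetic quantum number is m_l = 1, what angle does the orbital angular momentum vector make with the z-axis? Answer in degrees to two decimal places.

θ ≈ 79.48°

The letter h corresponds to l = 5.
|L| = ℏ√(l(l+1)) = √30 ℏ.
L_z = m_l ℏ = 1ℏ.
cos θ = L_z/|L| = 1/√30, so θ ≈ 79.48°.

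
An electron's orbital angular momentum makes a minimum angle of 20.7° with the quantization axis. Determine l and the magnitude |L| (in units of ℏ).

cos θ_min = l/√(l(l+1)) = √(l/(l+1)), so l/(l+1) = cos²(20.7°) = 0.8751.
Solving: l = 7.
Then |L| = ℏ√(7·8) = 2√14 ℏ.

l = 7, |L| = 2√14 ℏ ≈ 7.483ℏ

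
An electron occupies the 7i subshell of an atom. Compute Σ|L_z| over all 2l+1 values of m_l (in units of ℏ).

For 7i, l = 6.
m_l runs from −6 to 6, i.e. {-6, -5, -4, -3, -2, -1, 0, 1, 2, 3, 4, 5, 6}.
Σ|m_l| = 2·6(6+1)/2 = 42.

Σ|L_z| = 42 ℏ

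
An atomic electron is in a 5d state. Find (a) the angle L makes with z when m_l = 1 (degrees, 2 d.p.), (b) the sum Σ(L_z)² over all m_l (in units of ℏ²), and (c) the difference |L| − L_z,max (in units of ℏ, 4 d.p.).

θ(m_l=1) ≈ 65.91°; Σ(L_z)² = 10 ℏ²; |L|−L_z,max ≈ 0.4495ℏ

The 5d subshell has l = 2.
For m_l = 1: cos θ = 1/√6, θ ≈ 65.91°.
Σ m_l² = 10, so Σ(L_z)² = 10 ℏ².
|L| − L_z,max = (√6 − 2)ℏ ≈ 0.4495ℏ.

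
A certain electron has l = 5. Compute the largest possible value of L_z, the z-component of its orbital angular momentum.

L_z = m_l ℏ with m_l ∈ {−5, …, 5}; the maximum is m_l = 5.

L_z,max = 5ℏ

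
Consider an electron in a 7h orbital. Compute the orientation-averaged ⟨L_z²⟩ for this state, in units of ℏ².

⟨L_z²⟩ = 10 ℏ²

For 7h, l = 5.
m_l runs from −5 to 5, i.e. {-5, -4, -3, -2, -1, 0, 1, 2, 3, 4, 5}.
⟨L_z²⟩ = ℏ²·(Σ m_l²)/(2l+1) = ℏ²·110/11 = 10ℏ².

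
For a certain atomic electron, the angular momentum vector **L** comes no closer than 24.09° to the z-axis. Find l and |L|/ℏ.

cos θ_min = l/√(l(l+1)) = √(l/(l+1)), so l/(l+1) = cos²(24.09°) = 0.8334.
Solving: l = 5.
Then |L| = ℏ√(5·6) = √30 ℏ.

l = 5, |L| = √30 ℏ ≈ 5.477ℏ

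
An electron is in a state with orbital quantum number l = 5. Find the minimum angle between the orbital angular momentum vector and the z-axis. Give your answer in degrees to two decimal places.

|L|² = l(l+1)ℏ² = 30ℏ², so |L| = √30 ℏ.
The smallest angle corresponds to the largest L_z, i.e. m_l = l = 5, giving L_z = 5ℏ.
cos θ_min = 5/√30, so θ_min ≈ 24.09°.

θ_min ≈ 24.09°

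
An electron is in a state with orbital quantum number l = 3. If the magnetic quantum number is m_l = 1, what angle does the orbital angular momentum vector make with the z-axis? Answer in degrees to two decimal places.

θ ≈ 73.22°

|L| = ℏ√(l(l+1)) = 2√3 ℏ.
L_z = m_l ℏ = 1ℏ.
cos θ = L_z/|L| = 1/√12, so θ ≈ 73.22°.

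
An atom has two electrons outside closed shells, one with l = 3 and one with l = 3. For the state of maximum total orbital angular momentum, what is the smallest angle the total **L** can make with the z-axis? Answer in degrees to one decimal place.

θ_min ≈ 22.2°

L runs from |3 − 3| = 0 to 3 + 3 = 6.
Allowed values: L = 0, 1, 2, 3, 4, 5, 6.
The maximum is L = 6, with |L_tot| = ℏ√(6·7) = √42 ℏ.
The minimum angle with z is arccos(6/√42) ≈ 22.2°.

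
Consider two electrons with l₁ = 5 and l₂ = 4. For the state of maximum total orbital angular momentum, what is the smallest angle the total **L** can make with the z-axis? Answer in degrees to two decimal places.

θ_min ≈ 18.43°

The total orbital quantum number L ranges from |l₁ − l₂| to l₁ + l₂ in integer steps.
So L can be 1, 2, 3, 4, 5, 6, 7, 8, 9.
The maximum is L = 9, with |L_tot| = ℏ√(9·10) = 3√10 ℏ.
The minimum angle with z is arccos(9/√90) ≈ 18.43°.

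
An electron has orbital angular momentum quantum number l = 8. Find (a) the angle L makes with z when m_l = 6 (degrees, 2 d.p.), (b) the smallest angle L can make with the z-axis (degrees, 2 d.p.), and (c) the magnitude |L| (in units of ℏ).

θ(m_l=6) ≈ 45.00°; θ_min ≈ 19.47°; |L| = 6√2 ℏ ≈ 8.485ℏ

For m_l = 6: cos θ = 6/√72, θ ≈ 45.00°.
cos θ_min = 8/√72, so θ_min ≈ 19.47°.
|L| = ℏ√(8·9) = 6√2 ℏ ≈ 8.485ℏ.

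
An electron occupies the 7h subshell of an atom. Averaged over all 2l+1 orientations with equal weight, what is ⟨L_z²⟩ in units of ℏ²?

The 7h subshell has l = 5.
m_l ∈ {-5, -4, -3, -2, -1, 0, 1, 2, 3, 4, 5}.
⟨L_z²⟩ = ℏ²·(Σ m_l²)/(2l+1) = ℏ²·110/11 = 10ℏ².

⟨L_z²⟩ = 10 ℏ²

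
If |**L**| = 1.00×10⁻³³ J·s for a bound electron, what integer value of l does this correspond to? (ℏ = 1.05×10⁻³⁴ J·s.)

Dividing by ℏ: |L|/ℏ ≈ 9.524.
(|L|/ℏ)² = l(l+1) ≈ 90.70 ⇒ l = 9.

l = 9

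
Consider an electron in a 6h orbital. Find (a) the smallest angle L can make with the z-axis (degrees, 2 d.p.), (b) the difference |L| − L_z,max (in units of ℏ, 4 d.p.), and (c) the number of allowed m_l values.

θ_min ≈ 24.09°; |L|−L_z,max ≈ 0.4772ℏ; 11 values

6h means n = 6, l = 5.
cos θ_min = 5/√30, so θ_min ≈ 24.09°.
|L| − L_z,max = (√30 − 5)ℏ ≈ 0.4772ℏ.
There are 2l+1 = 11 values of m_l.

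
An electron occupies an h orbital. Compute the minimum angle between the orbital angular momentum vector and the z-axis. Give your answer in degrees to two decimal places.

θ_min ≈ 24.09°

An h state has l = 5.
|L| = ℏ√(l(l+1)) = √30 ℏ.
The smallest angle corresponds to the largest L_z, i.e. m_l = l = 5, giving L_z = 5ℏ.
cos θ_min = 5/√30, so θ_min ≈ 24.09°.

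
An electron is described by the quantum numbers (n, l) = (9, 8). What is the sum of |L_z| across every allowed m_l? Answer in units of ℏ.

Σ|L_z| = 72 ℏ

m_l runs from −8 to 8, i.e. {-8, -7, -6, -5, -4, -3, -2, -1, 0, 1, 2, 3, 4, 5, 6, 7, 8}.
Σ|m_l| = l(l+1) = 72.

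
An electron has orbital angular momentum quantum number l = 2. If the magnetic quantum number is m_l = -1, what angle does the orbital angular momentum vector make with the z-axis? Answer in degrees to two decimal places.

|L| = √(l(l+1)) ℏ = √6 ℏ.
L_z = m_l ℏ = −1ℏ.
cos θ = L_z/|L| = -1/√6, so θ ≈ 114.09°.

θ ≈ 114.09°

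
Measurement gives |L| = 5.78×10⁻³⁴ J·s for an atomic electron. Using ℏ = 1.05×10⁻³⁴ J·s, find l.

l = 5

In units of ℏ, |L| ≈ 5.505.
Set l(l+1) = 30.30; the integer solution is l = 5.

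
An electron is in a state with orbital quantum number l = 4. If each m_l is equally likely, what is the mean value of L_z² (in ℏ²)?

⟨L_z²⟩ = 6.667 ℏ²

m_l ∈ {-4, -3, -2, -1, 0, 1, 2, 3, 4}.
⟨L_z²⟩ = ℏ²·(Σ m_l²)/(2l+1) = ℏ²·60/9 = 6.667ℏ².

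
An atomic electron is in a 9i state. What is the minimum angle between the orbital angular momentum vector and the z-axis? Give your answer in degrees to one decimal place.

For 9i, l = 6.
|L|² = l(l+1)ℏ² = 42ℏ², so |L| = √42 ℏ.
The smallest angle corresponds to the largest L_z, i.e. m_l = l = 6, giving L_z = 6ℏ.
cos θ_min = 6/√42, so θ_min ≈ 22.2°.

θ_min ≈ 22.2°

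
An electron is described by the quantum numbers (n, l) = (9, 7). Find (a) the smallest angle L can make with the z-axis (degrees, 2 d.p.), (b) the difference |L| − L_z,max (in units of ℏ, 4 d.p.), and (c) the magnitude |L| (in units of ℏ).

cos θ_min = 7/√56, so θ_min ≈ 20.70°.
|L| − L_z,max = (2√14 − 7)ℏ ≈ 0.4833ℏ.
|L| = ℏ√(7·8) = 2√14 ℏ ≈ 7.483ℏ.

θ_min ≈ 20.70°; |L|−L_z,max ≈ 0.4833ℏ; |L| = 2√14 ℏ ≈ 7.483ℏ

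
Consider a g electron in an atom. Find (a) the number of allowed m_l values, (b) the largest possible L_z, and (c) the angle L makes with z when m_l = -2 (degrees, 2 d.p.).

9 values; L_z,max = 4ℏ; θ(m_l=-2) ≈ 116.57°

For a g orbital, l = 4.
There are 2l+1 = 9 values of m_l.
L_z,max = lℏ = 4ℏ.
For m_l = -2: cos θ = -2/√20, θ ≈ 116.57°.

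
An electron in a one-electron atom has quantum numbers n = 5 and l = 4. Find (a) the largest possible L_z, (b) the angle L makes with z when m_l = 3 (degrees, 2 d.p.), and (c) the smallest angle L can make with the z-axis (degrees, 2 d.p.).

L_z,max = lℏ = 4ℏ.
For m_l = 3: cos θ = 3/√20, θ ≈ 47.87°.
cos θ_min = 4/√20, so θ_min ≈ 26.57°.

L_z,max = 4ℏ; θ(m_l=3) ≈ 47.87°; θ_min ≈ 26.57°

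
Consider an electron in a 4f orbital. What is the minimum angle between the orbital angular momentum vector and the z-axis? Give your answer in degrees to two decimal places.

θ_min ≈ 30.00°

For 4f, l = 3.
|L| = √(l(l+1)) ℏ = 2√3 ℏ.
The smallest angle corresponds to the largest L_z, i.e. m_l = l = 3, giving L_z = 3ℏ.
cos θ_min = 3/√12, so θ_min ≈ 30.00°.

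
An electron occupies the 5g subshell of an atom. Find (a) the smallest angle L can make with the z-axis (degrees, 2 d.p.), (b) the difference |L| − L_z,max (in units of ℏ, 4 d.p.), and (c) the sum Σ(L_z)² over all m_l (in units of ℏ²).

θ_min ≈ 26.57°; |L|−L_z,max ≈ 0.4721ℏ; Σ(L_z)² = 60 ℏ²

For 5g, l = 4.
cos θ_min = 4/√20, so θ_min ≈ 26.57°.
|L| − L_z,max = (2√5 − 4)ℏ ≈ 0.4721ℏ.
Σ m_l² = 60, so Σ(L_z)² = 60 ℏ².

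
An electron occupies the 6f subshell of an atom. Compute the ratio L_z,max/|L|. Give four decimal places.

For 6f, l = 3.
|L| = 2√3 ℏ ≈ 3.4641ℏ, while L_z,max = lℏ = 3ℏ.
L_z,max/|L| = 3/√12 = 0.8660.

L_z,max/|L| = 0.8660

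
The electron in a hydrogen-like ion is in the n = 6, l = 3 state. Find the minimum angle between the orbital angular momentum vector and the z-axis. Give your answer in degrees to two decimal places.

θ_min ≈ 30.00°

|L| = ℏ√(l(l+1)) = 2√3 ℏ.
The smallest angle corresponds to the largest L_z, i.e. m_l = l = 3, giving L_z = 3ℏ.
cos θ_min = 3/√12, so θ_min ≈ 30.00°.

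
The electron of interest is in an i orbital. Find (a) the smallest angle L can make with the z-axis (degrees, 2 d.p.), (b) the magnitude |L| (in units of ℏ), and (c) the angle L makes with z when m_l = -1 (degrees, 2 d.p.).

For an i orbital, l = 6.
cos θ_min = 6/√42, so θ_min ≈ 22.21°.
|L| = ℏ√(6·7) = √42 ℏ ≈ 6.481ℏ.
For m_l = -1: cos θ = -1/√42, θ ≈ 98.88°.

θ_min ≈ 22.21°; |L| = √42 ℏ ≈ 6.481ℏ; θ(m_l=-1) ≈ 98.88°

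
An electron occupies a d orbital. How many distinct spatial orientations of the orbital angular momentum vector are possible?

A d state has l = 2.
The number of m_l values is 2l + 1 = 2·2 + 1 = 5.

5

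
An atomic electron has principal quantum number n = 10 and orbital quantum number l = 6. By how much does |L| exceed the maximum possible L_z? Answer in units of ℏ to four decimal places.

|L| − L_z,max ≈ 0.4807ℏ

|L| = √42 ℏ ≈ 6.4807ℏ, while L_z,max = lℏ = 6ℏ.
The difference is (√42 − 6)ℏ ≈ 0.4807ℏ.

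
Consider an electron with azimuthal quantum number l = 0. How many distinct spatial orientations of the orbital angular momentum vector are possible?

1

The number of m_l values is 2l + 1 = 2·0 + 1 = 1.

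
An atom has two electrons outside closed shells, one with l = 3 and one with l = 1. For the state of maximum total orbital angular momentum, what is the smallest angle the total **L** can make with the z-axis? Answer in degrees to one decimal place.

Angular momentum addition gives L = |l₁ − l₂|, …, l₁ + l₂.
L ∈ {2, 3, 4}.
The maximum is L = 4, with |L_tot| = ℏ√(4·5) = 2√5 ℏ.
The minimum angle with z is arccos(4/√20) ≈ 26.6°.

θ_min ≈ 26.6°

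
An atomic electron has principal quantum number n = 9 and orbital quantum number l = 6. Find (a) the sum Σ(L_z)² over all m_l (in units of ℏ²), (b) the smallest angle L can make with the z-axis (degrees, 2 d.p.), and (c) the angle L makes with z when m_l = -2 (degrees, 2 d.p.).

Σ(L_z)² = 182 ℏ²; θ_min ≈ 22.21°; θ(m_l=-2) ≈ 107.98°

Σ m_l² = 182, so Σ(L_z)² = 182 ℏ².
cos θ_min = 6/√42, so θ_min ≈ 22.21°.
For m_l = -2: cos θ = -2/√42, θ ≈ 107.98°.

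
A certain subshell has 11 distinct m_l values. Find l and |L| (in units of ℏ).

l = 5, |L| = √30 ℏ ≈ 5.477ℏ

Since there are 2l+1 = 11 values of m_l, l = 5.
Then |L| = √(l(l+1)) ℏ = √30 ℏ.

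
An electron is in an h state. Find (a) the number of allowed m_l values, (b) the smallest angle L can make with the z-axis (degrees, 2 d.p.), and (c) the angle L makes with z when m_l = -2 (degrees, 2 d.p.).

11 values; θ_min ≈ 24.09°; θ(m_l=-2) ≈ 111.42°

An h state has l = 5.
There are 2l+1 = 11 values of m_l.
cos θ_min = 5/√30, so θ_min ≈ 24.09°.
For m_l = -2: cos θ = -2/√30, θ ≈ 111.42°.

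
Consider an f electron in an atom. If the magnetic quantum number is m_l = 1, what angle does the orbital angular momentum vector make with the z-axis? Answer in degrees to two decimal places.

θ ≈ 73.22°

An f state has l = 3.
|L|² = l(l+1)ℏ² = 12ℏ², so |L| = 2√3 ℏ.
L_z = m_l ℏ = 1ℏ.
cos θ = L_z/|L| = 1/√12, so θ ≈ 73.22°.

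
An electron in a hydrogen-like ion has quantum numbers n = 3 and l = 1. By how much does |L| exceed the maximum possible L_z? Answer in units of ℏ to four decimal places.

|L| − L_z,max ≈ 0.4142ℏ

|L| = √2 ℏ ≈ 1.4142ℏ, while L_z,max = lℏ = 1ℏ.
The difference is (√2 − 1)ℏ ≈ 0.4142ℏ.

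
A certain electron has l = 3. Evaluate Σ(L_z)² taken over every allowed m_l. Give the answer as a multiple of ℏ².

Σ(L_z)² = 28 ℏ²

m_l ∈ {-3, -2, -1, 0, 1, 2, 3}.
Σ m_l² = 2·(1 + 4 + 9) = 28.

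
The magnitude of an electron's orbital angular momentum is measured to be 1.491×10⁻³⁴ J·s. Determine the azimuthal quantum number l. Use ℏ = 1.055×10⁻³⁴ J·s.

Dividing by ℏ: |L|/ℏ ≈ 1.413.
(|L|/ℏ)² = l(l+1) ≈ 2.00 ⇒ l = 1.

l = 1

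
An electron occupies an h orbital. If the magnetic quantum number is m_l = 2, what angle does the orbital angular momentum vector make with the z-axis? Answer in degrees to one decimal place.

The letter h corresponds to l = 5.
|L|² = l(l+1)ℏ² = 30ℏ², so |L| = √30 ℏ.
L_z = m_l ℏ = 2ℏ.
cos θ = L_z/|L| = 2/√30, so θ ≈ 68.6°.

θ ≈ 68.6°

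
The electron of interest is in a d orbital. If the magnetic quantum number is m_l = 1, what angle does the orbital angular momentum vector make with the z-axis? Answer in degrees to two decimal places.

The letter d corresponds to l = 2.
|L|² = l(l+1)ℏ² = 6ℏ², so |L| = √6 ℏ.
L_z = m_l ℏ = 1ℏ.
cos θ = L_z/|L| = 1/√6, so θ ≈ 65.91°.

θ ≈ 65.91°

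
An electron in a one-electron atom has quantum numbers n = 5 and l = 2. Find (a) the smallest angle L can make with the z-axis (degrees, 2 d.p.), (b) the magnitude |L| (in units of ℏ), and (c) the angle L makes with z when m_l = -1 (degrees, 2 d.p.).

θ_min ≈ 35.26°; |L| = √6 ℏ ≈ 2.449ℏ; θ(m_l=-1) ≈ 114.09°

cos θ_min = 2/√6, so θ_min ≈ 35.26°.
|L| = ℏ√(2·3) = √6 ℏ ≈ 2.449ℏ.
For m_l = -1: cos θ = -1/√6, θ ≈ 114.09°.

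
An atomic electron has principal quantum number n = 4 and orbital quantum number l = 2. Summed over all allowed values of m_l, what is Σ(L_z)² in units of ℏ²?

Σ(L_z)² = 10 ℏ²

The allowed m_l values are -2, -1, 0, 1, 2.
Summing m² from −2 to 2: Σ m_l² = 10.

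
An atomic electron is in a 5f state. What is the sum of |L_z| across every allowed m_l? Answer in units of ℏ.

The 5f subshell has l = 3.
m_l runs from −3 to 3, i.e. {-3, -2, -1, 0, 1, 2, 3}.
Σ|m_l| = 2·3(3+1)/2 = 12.

Σ|L_z| = 12 ℏ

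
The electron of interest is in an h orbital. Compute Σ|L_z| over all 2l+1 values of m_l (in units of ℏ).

For an h orbital, l = 5.
m_l ∈ {-5, -4, -3, -2, -1, 0, 1, 2, 3, 4, 5}.
Σ|m_l| = 2·5(5+1)/2 = 30.

Σ|L_z| = 30 ℏ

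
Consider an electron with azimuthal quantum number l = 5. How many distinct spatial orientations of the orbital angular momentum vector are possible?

11

The number of m_l values is 2l + 1 = 2·5 + 1 = 11.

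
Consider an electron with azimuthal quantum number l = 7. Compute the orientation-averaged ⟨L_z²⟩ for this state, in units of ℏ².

⟨L_z²⟩ = 18.67 ℏ²

m_l runs from −7 to 7, i.e. {-7, -6, -5, -4, -3, -2, -1, 0, 1, 2, 3, 4, 5, 6, 7}.
⟨L_z²⟩ = ℏ²·(Σ m_l²)/(2l+1) = ℏ²·280/15 = 18.67ℏ².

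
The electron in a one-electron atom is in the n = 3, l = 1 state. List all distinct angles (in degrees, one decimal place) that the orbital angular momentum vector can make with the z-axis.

θ ∈ {45.0°, 90.0°, 135.0°}

|L|² = l(l+1)ℏ² = 2ℏ², so |L| = √2 ℏ.
cos θ = m_l/√2 for each m_l ∈ {-1, 0, 1}.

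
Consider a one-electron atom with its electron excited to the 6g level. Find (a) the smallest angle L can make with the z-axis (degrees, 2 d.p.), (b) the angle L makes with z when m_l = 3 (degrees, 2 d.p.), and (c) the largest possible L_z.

The 6g level has l = 4.
cos θ_min = 4/√20, so θ_min ≈ 26.57°.
For m_l = 3: cos θ = 3/√20, θ ≈ 47.87°.
L_z,max = lℏ = 4ℏ.

θ_min ≈ 26.57°; θ(m_l=3) ≈ 47.87°; L_z,max = 4ℏ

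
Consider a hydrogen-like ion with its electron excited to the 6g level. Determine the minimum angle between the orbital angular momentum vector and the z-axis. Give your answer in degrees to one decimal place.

θ_min ≈ 26.6°

The 6g level has l = 4.
|L| = ℏ√(l(l+1)) = 2√5 ℏ.
The smallest angle corresponds to the largest L_z, i.e. m_l = l = 4, giving L_z = 4ℏ.
cos θ_min = 4/√20, so θ_min ≈ 26.6°.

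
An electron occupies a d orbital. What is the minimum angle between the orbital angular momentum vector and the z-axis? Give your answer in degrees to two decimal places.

A d state has l = 2.
|L| = √(l(l+1)) ℏ = √6 ℏ.
The smallest angle corresponds to the largest L_z, i.e. m_l = l = 2, giving L_z = 2ℏ.
cos θ_min = 2/√6, so θ_min ≈ 35.26°.

θ_min ≈ 35.26°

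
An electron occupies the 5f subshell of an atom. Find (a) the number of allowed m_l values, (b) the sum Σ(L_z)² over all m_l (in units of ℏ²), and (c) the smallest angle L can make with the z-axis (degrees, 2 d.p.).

For 5f, l = 3.
There are 2l+1 = 7 values of m_l.
Σ m_l² = 28, so Σ(L_z)² = 28 ℏ².
cos θ_min = 3/√12, so θ_min ≈ 30.00°.

7 values; Σ(L_z)² = 28 ℏ²; θ_min ≈ 30.00°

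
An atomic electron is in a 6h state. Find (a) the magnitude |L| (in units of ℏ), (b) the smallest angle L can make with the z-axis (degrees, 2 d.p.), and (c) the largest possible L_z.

6h means n = 6, l = 5.
|L| = ℏ√(5·6) = √30 ℏ ≈ 5.477ℏ.
cos θ_min = 5/√30, so θ_min ≈ 24.09°.
L_z,max = lℏ = 5ℏ.

|L| = √30 ℏ ≈ 5.477ℏ; θ_min ≈ 24.09°; L_z,max = 5ℏ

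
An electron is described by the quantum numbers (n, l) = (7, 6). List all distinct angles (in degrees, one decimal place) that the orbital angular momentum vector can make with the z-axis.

θ ∈ {22.2°, 39.5°, 51.9°, 62.4°, 72.0°, 81.1°, 90.0°, 98.9°, 108.0°, 117.6°, 128.1°, 140.5°, 157.8°}

|L|² = l(l+1)ℏ² = 42ℏ², so |L| = √42 ℏ.
cos θ = m_l/√42 for each m_l ∈ {-6, -5, -4, -3, -2, -1, 0, 1, 2, 3, 4, 5, 6}.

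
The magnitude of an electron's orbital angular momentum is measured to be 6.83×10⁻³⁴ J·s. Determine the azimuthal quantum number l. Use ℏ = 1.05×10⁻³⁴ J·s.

In units of ℏ, |L| ≈ 6.505.
(|L|/ℏ)² = l(l+1) ≈ 42.31 ⇒ l = 6.

l = 6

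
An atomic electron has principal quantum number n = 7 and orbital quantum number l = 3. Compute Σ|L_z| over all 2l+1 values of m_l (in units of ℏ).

Σ|L_z| = 12 ℏ

m_l ∈ {-3, -2, -1, 0, 1, 2, 3}.
Σ|m_l| = 2(1+2+…+3) = 12.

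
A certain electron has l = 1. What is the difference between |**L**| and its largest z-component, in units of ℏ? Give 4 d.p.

|L| − L_z,max ≈ 0.4142ℏ

|L| = √2 ℏ ≈ 1.4142ℏ, while L_z,max = lℏ = 1ℏ.
The difference is (√2 − 1)ℏ ≈ 0.4142ℏ.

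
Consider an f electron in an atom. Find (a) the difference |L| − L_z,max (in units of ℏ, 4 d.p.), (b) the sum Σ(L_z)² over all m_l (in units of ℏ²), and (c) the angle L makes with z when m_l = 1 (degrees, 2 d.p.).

|L|−L_z,max ≈ 0.4641ℏ; Σ(L_z)² = 28 ℏ²; θ(m_l=1) ≈ 73.22°

An f state has l = 3.
|L| − L_z,max = (2√3 − 3)ℏ ≈ 0.4641ℏ.
Σ m_l² = 28, so Σ(L_z)² = 28 ℏ².
For m_l = 1: cos θ = 1/√12, θ ≈ 73.22°.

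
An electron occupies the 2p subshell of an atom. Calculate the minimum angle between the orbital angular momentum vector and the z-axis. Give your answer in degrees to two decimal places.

θ_min ≈ 45.00°

The 2p subshell has l = 1.
|L| = √(l(l+1)) ℏ = √2 ℏ.
The smallest angle corresponds to the largest L_z, i.e. m_l = l = 1, giving L_z = 1ℏ.
cos θ_min = 1/√2, so θ_min ≈ 45.00°.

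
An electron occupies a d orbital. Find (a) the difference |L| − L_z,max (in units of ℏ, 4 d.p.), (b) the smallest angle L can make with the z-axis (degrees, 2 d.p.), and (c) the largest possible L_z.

For a d orbital, l = 2.
|L| − L_z,max = (√6 − 2)ℏ ≈ 0.4495ℏ.
cos θ_min = 2/√6, so θ_min ≈ 35.26°.
L_z,max = lℏ = 2ℏ.

|L|−L_z,max ≈ 0.4495ℏ; θ_min ≈ 35.26°; L_z,max = 2ℏ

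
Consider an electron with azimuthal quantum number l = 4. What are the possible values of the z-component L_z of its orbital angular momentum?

L_z ∈ {−4ℏ, −3ℏ, −2ℏ, −ℏ, 0, ℏ, 2ℏ, 3ℏ, 4ℏ}

L_z = m_l ℏ with m_l ranging from −l to +l in integer steps.
For l = 4: m_l ∈ {-4, -3, -2, -1, 0, 1, 2, 3, 4}.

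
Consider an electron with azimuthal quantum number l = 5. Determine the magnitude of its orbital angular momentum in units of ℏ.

|L| = √30 ℏ ≈ 5.477ℏ

|L| = ℏ√(l(l+1)) = ℏ√(5·6) = √30 ℏ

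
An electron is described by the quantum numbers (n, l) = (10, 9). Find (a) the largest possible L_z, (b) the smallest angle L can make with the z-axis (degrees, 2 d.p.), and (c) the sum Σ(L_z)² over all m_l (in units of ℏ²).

L_z,max = lℏ = 9ℏ.
cos θ_min = 9/√90, so θ_min ≈ 18.43°.
Σ m_l² = 570, so Σ(L_z)² = 570 ℏ².

L_z,max = 9ℏ; θ_min ≈ 18.43°; Σ(L_z)² = 570 ℏ²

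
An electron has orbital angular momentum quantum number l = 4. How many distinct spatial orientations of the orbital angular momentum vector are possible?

The number of m_l values is 2l + 1 = 2·4 + 1 = 9.

9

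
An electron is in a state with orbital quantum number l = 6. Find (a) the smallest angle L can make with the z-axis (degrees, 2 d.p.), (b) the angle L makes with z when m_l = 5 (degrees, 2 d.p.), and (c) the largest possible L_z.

cos θ_min = 6/√42, so θ_min ≈ 22.21°.
For m_l = 5: cos θ = 5/√42, θ ≈ 39.51°.
L_z,max = lℏ = 6ℏ.

θ_min ≈ 22.21°; θ(m_l=5) ≈ 39.51°; L_z,max = 6ℏ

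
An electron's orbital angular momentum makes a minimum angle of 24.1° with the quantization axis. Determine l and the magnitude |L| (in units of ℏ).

cos²θ_min = l/(l+1) = 0.8333.
l = cos²θ/sin²θ ≈ 5.
Then |L| = ℏ√(5·6) = √30 ℏ.

l = 5, |L| = √30 ℏ ≈ 5.477ℏ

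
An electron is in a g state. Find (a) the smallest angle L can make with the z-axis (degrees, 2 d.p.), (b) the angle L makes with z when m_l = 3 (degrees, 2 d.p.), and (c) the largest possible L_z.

For a g orbital, l = 4.
cos θ_min = 4/√20, so θ_min ≈ 26.57°.
For m_l = 3: cos θ = 3/√20, θ ≈ 47.87°.
L_z,max = lℏ = 4ℏ.

θ_min ≈ 26.57°; θ(m_l=3) ≈ 47.87°; L_z,max = 4ℏ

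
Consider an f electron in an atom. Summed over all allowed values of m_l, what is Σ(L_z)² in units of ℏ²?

Σ(L_z)² = 28 ℏ²

An f state has l = 3.
m_l runs from −3 to 3, i.e. {-3, -2, -1, 0, 1, 2, 3}.
Summing m² from −3 to 3: Σ m_l² = 28.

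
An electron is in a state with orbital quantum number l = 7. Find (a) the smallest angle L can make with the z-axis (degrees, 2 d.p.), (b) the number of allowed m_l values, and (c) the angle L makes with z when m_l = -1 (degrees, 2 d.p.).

cos θ_min = 7/√56, so θ_min ≈ 20.70°.
There are 2l+1 = 15 values of m_l.
For m_l = -1: cos θ = -1/√56, θ ≈ 97.68°.

θ_min ≈ 20.70°; 15 values; θ(m_l=-1) ≈ 97.68°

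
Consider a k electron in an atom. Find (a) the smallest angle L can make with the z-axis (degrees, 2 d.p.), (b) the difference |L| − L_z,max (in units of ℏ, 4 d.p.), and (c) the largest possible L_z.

A k state has l = 7.
cos θ_min = 7/√56, so θ_min ≈ 20.70°.
|L| − L_z,max = (2√14 − 7)ℏ ≈ 0.4833ℏ.
L_z,max = lℏ = 7ℏ.

θ_min ≈ 20.70°; |L|−L_z,max ≈ 0.4833ℏ; L_z,max = 7ℏ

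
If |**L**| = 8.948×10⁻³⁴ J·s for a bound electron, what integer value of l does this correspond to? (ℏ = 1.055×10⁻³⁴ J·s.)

l = 8

|L|/ℏ = (8.948×10⁻³⁴)/(1.055×10⁻³⁴) ≈ 8.482.
Set l(l+1) = 71.94; the integer solution is l = 8.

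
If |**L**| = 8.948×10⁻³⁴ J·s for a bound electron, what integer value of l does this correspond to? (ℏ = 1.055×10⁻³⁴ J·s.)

|L|/ℏ = (8.948×10⁻³⁴)/(1.055×10⁻³⁴) ≈ 8.482.
l(l+1) ≈ 8.482² ≈ 71.94, so l = 8.

l = 8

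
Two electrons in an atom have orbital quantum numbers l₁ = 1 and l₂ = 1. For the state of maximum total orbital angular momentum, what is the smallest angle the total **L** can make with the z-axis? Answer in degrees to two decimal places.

By the triangle rule, |l₁ − l₂| ≤ L ≤ l₁ + l₂.
Allowed values: L = 0, 1, 2.
The maximum is L = 2, with |L_tot| = ℏ√(2·3) = √6 ℏ.
The minimum angle with z is arccos(2/√6) ≈ 35.26°.

θ_min ≈ 35.26°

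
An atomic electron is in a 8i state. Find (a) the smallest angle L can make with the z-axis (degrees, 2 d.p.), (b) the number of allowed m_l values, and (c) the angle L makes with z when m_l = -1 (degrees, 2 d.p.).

θ_min ≈ 22.21°; 13 values; θ(m_l=-1) ≈ 98.88°

For 8i, l = 6.
cos θ_min = 6/√42, so θ_min ≈ 22.21°.
There are 2l+1 = 13 values of m_l.
For m_l = -1: cos θ = -1/√42, θ ≈ 98.88°.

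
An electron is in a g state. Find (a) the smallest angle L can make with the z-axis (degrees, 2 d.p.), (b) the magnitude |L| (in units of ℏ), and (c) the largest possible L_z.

A g state has l = 4.
cos θ_min = 4/√20, so θ_min ≈ 26.57°.
|L| = ℏ√(4·5) = 2√5 ℏ ≈ 4.472ℏ.
L_z,max = lℏ = 4ℏ.

θ_min ≈ 26.57°; |L| = 2√5 ℏ ≈ 4.472ℏ; L_z,max = 4ℏ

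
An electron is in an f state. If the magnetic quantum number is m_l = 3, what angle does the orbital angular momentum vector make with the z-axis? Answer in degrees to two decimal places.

θ ≈ 30.00°

F corresponds to l = 3.
|L| = ℏ√(l(l+1)) = 2√3 ℏ.
L_z = m_l ℏ = 3ℏ.
cos θ = L_z/|L| = 3/√12, so θ ≈ 30.00°.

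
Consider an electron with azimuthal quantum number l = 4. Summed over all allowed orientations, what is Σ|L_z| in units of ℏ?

The allowed m_l values are -4, -3, -2, -1, 0, 1, 2, 3, 4.
Σ|m_l| = l(l+1) = 20.

Σ|L_z| = 20 ℏ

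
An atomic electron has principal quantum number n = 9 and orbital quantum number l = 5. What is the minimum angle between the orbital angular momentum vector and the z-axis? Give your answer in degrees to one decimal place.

|L|² = l(l+1)ℏ² = 30ℏ², so |L| = √30 ℏ.
The smallest angle corresponds to the largest L_z, i.e. m_l = l = 5, giving L_z = 5ℏ.
cos θ_min = 5/√30, so θ_min ≈ 24.1°.

θ_min ≈ 24.1°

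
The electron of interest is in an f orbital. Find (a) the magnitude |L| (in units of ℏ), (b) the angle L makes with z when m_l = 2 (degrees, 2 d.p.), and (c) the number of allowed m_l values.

The letter f corresponds to l = 3.
|L| = ℏ√(3·4) = 2√3 ℏ ≈ 3.464ℏ.
For m_l = 2: cos θ = 2/√12, θ ≈ 54.74°.
There are 2l+1 = 7 values of m_l.

|L| = 2√3 ℏ ≈ 3.464ℏ; θ(m_l=2) ≈ 54.74°; 7 values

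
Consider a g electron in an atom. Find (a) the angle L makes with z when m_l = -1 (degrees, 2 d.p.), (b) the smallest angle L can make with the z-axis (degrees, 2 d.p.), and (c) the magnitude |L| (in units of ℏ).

θ(m_l=-1) ≈ 102.92°; θ_min ≈ 26.57°; |L| = 2√5 ℏ ≈ 4.472ℏ

For a g orbital, l = 4.
For m_l = -1: cos θ = -1/√20, θ ≈ 102.92°.
cos θ_min = 4/√20, so θ_min ≈ 26.57°.
|L| = ℏ√(4·5) = 2√5 ℏ ≈ 4.472ℏ.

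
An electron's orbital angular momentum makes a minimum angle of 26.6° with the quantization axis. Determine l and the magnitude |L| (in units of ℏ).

l = 4, |L| = 2√5 ℏ ≈ 4.472ℏ

cos²θ_min = l/(l+1) = 0.7995.
Solving: l = 4.
Then |L| = ℏ√(4·5) = 2√5 ℏ.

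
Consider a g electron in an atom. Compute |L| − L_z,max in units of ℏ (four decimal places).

The letter g corresponds to l = 4.
|L| = 2√5 ℏ ≈ 4.4721ℏ, while L_z,max = lℏ = 4ℏ.
The difference is (2√5 − 4)ℏ ≈ 0.4721ℏ.

|L| − L_z,max ≈ 0.4721ℏ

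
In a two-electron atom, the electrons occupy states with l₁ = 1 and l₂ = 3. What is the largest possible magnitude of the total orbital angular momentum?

|L_tot|_max = 2√5 ℏ ≈ 4.472ℏ

Angular momentum addition gives L = |l₁ − l₂|, …, l₁ + l₂.
So L can be 2, 3, 4.
The largest magnitude corresponds to L = 4: |L_tot| = ℏ√(4·5) = 2√5 ℏ.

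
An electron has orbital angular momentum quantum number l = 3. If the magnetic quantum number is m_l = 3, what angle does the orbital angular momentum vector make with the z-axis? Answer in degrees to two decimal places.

θ ≈ 30.00°

|L| = √(l(l+1)) ℏ = 2√3 ℏ.
L_z = m_l ℏ = 3ℏ.
cos θ = L_z/|L| = 3/√12, so θ ≈ 30.00°.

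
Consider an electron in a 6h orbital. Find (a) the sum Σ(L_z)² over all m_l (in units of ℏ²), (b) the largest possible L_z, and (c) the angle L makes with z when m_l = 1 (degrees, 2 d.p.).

The 6h subshell has l = 5.
Σ m_l² = 110, so Σ(L_z)² = 110 ℏ².
L_z,max = lℏ = 5ℏ.
For m_l = 1: cos θ = 1/√30, θ ≈ 79.48°.

Σ(L_z)² = 110 ℏ²; L_z,max = 5ℏ; θ(m_l=1) ≈ 79.48°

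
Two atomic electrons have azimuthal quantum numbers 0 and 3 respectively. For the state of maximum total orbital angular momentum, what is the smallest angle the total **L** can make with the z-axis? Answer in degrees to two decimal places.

θ_min ≈ 30.00°

By the triangle rule, |l₁ − l₂| ≤ L ≤ l₁ + l₂.
L ∈ {3}.
The maximum is L = 3, with |L_tot| = ℏ√(3·4) = 2√3 ℏ.
The minimum angle with z is arccos(3/√12) ≈ 30.00°.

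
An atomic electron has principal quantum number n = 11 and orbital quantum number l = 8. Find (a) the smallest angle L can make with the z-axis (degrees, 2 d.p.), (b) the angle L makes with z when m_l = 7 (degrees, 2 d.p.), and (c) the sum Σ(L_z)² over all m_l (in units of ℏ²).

θ_min ≈ 19.47°; θ(m_l=7) ≈ 34.42°; Σ(L_z)² = 408 ℏ²

cos θ_min = 8/√72, so θ_min ≈ 19.47°.
For m_l = 7: cos θ = 7/√72, θ ≈ 34.42°.
Σ m_l² = 408, so Σ(L_z)² = 408 ℏ².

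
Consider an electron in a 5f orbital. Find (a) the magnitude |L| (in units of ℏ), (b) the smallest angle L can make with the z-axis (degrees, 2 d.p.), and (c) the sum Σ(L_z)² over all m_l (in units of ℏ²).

5f means n = 5, l = 3.
|L| = ℏ√(3·4) = 2√3 ℏ ≈ 3.464ℏ.
cos θ_min = 3/√12, so θ_min ≈ 30.00°.
Σ m_l² = 28, so Σ(L_z)² = 28 ℏ².

|L| = 2√3 ℏ ≈ 3.464ℏ; θ_min ≈ 30.00°; Σ(L_z)² = 28 ℏ²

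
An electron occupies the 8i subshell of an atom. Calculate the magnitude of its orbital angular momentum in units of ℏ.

8i means n = 8, l = 6.
|L| = ℏ√(l(l+1)) = ℏ√(6·7) = √42 ℏ

|L| = √42 ℏ ≈ 6.481ℏ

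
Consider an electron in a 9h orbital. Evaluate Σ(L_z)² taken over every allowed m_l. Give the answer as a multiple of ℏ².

Σ(L_z)² = 110 ℏ²

For 9h, l = 5.
m_l ∈ {-5, -4, -3, -2, -1, 0, 1, 2, 3, 4, 5}.
Σ m_l² = l(l+1)(2l+1)/3 = 5·6·11/3 = 110.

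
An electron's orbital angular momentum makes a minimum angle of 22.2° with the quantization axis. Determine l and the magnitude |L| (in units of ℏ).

cos θ_min = l/√(l(l+1)) = √(l/(l+1)), so l/(l+1) = cos²(22.2°) = 0.8572.
Solving: l = 6.
Then |L| = ℏ√(6·7) = √42 ℏ.

l = 6, |L| = √42 ℏ ≈ 6.481ℏ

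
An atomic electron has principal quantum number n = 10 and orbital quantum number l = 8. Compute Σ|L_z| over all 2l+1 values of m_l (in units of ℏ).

m_l runs from −8 to 8, i.e. {-8, -7, -6, -5, -4, -3, -2, -1, 0, 1, 2, 3, 4, 5, 6, 7, 8}.
Σ|m_l| = 2·8(8+1)/2 = 72.

Σ|L_z| = 72 ℏ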